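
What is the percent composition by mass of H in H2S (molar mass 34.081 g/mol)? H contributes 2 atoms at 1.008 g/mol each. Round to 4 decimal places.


pct = 100 * (n_elem * M_elem) / M_total
mass_contribution = 2 * 1.008 = 2.016 g/mol
pct = 100 * 2.016 / 34.081
pct = 5.91531939 %, rounded to 4 dp:

5.9153 %


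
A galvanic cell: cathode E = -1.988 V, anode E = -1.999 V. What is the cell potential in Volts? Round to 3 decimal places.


Standard cell potential: E_cell = E_cathode - E_anode.
E_cell = -1.988 - (-1.999)
E_cell = 0.011 V, rounded to 3 dp:

0.011 V


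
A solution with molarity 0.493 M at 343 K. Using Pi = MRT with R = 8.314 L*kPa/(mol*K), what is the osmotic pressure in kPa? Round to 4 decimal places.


Osmotic pressure (van't Hoff): Pi = M*R*T.
RT = 8.314 * 343 = 2851.702
Pi = 0.493 * 2851.702
Pi = 1405.889086 kPa, rounded to 4 dp:

1405.8891 kPa


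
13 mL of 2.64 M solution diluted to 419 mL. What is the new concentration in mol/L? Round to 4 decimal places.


Dilution: M1*V1 = M2*V2, solve for M2.
M2 = M1*V1 / V2
M2 = 2.64 * 13 / 419
M2 = 34.32 / 419
M2 = 0.08190931 mol/L, rounded to 4 dp:

0.0819 mol/L


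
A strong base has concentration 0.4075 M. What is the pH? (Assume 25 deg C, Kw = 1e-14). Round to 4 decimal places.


A strong base dissociates completely, so [OH-] equals the given concentration.
pOH = -log10([OH-]) = -log10(0.4075) = 0.389872
pH = 14 - pOH = 14 - 0.389872
pH = 13.610128, rounded to 4 dp:

13.6101


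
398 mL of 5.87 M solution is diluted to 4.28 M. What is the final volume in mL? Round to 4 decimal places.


Dilution: M1*V1 = M2*V2, solve for V2.
V2 = M1*V1 / M2
V2 = 5.87 * 398 / 4.28
V2 = 2336.26 / 4.28
V2 = 545.85514019 mL, rounded to 4 dp:

545.8551 mL


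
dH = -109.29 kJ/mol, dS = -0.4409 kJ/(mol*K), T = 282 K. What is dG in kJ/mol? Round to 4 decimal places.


Gibbs: dG = dH - T*dS (consistent units, dS already in kJ/(mol*K)).
T*dS = 282 * -0.4409 = -124.3338
dG = -109.29 - (-124.3338)
dG = 15.0438 kJ/mol, rounded to 4 dp:

15.0438 kJ/mol


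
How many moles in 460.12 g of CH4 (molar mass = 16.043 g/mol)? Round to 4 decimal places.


n = mass / M
n = 460.12 / 16.043
n = 28.68042137 mol, rounded to 4 dp:

28.6804 mol


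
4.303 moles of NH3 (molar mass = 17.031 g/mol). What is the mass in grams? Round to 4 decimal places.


mass = n * M
mass = 4.303 * 17.031
mass = 73.284393 g, rounded to 4 dp:

73.2844 g


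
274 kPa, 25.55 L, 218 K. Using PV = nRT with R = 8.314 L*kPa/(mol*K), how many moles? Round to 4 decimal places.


PV = nRT, solve for n = PV / (RT).
PV = 274 * 25.55 = 7000.7
RT = 8.314 * 218 = 1812.452
n = 7000.7 / 1812.452
n = 3.86255746 mol, rounded to 4 dp:

3.8626 mol


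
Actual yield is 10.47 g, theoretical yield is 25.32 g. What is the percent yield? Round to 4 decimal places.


% yield = 100 * actual / theoretical
% yield = 100 * 10.47 / 25.32
% yield = 41.3507109 %, rounded to 4 dp:

41.3507 %


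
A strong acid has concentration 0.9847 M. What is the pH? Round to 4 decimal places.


A strong acid dissociates completely, so [H+] equals the given concentration.
pH = -log10([H+]) = -log10(0.9847)
pH = 0.00669606, rounded to 4 dp:

0.0067


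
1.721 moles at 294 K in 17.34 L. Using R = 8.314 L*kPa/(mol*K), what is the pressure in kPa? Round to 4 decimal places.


PV = nRT, solve for P = nRT / V.
nRT = 1.721 * 8.314 * 294 = 4206.6678
P = 4206.6678 / 17.34
P = 242.59906574 kPa, rounded to 4 dp:

242.5991 kPa


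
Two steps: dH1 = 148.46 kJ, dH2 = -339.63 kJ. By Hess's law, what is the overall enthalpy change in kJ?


Hess's law: enthalpy is a state function, so add the step enthalpies.
dH_total = dH1 + dH2 = 148.46 + (-339.63)
dH_total = -191.17 kJ:

-191.17 kJ


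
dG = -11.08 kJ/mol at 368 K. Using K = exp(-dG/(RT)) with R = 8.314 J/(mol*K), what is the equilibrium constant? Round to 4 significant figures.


dG is in kJ/mol; multiply by 1000 to match R in J/(mol*K).
RT = 8.314 * 368 = 3059.552 J/mol
exponent = -dG*1000 / (RT) = -(-11.08*1000) / 3059.552 = 3.62144523
K = exp(3.62144523)
K = 37.391568, rounded to 4 significant figures:

37.39


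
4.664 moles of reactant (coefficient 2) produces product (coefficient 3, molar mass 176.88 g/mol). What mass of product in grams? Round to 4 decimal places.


Use the coefficient ratio to convert reactant moles to product moles, then multiply by the product's molar mass.
moles_P = moles_R * (coeff_P / coeff_R) = 4.664 * (3/2) = 6.996
mass_P = moles_P * M_P = 6.996 * 176.88
mass_P = 1237.45248 g, rounded to 4 dp:

1237.4525 g


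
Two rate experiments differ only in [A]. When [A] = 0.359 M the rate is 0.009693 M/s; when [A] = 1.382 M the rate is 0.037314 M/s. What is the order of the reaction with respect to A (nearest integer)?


Rate is proportional to [A]^n, so rate2/rate1 = ([A]2/[A]1)^n. Take logs to solve for n.
rate2/rate1 = 0.037314 / 0.009693 = 3.8496
[A]2/[A]1 = 1.382 / 0.359 = 3.8496
n = ln(3.8496) / ln(3.8496) = 1.0
Nearest integer order:

1


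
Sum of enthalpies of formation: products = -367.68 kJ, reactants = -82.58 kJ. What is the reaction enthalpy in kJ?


dH_rxn = sum(dH_f products) - sum(dH_f reactants)
dH_rxn = -367.68 - (-82.58)
dH_rxn = -285.1 kJ:

-285.10 kJ


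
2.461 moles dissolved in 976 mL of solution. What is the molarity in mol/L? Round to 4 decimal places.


Convert volume to liters: V_L = V_mL / 1000.
V_L = 976 / 1000 = 0.976 L
M = n / V_L = 2.461 / 0.976
M = 2.52151639 mol/L, rounded to 4 dp:

2.5215 mol/L


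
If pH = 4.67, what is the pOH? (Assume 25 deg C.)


At 25 deg C, pH + pOH = 14.
pOH = 14 - pH = 14 - 4.67
pOH = 9.33:

9.33


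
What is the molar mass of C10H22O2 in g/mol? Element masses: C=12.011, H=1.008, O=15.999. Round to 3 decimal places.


M = sum(count * atomic_mass) over atoms.
M = 10*12.011 + 22*1.008 + 2*15.999
M = 120.11 + 22.176 + 31.998
M = 174.284 g/mol, rounded to 3 dp:

174.284 g/mol


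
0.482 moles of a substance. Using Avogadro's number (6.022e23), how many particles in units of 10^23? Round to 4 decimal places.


N = n * NA, then divide by 1e23 for the requested units.
N / 1e23 = n * 6.022
N / 1e23 = 0.482 * 6.022
N / 1e23 = 2.902604, rounded to 4 dp:

2.9026


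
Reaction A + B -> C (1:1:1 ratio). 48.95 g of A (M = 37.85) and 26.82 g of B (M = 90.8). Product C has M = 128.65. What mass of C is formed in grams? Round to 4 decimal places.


Find moles of each reactant; the smaller value is the limiting reagent in a 1:1:1 reaction, so moles_C equals moles of the limiter.
n_A = mass_A / M_A = 48.95 / 37.85 = 1.293263 mol
n_B = mass_B / M_B = 26.82 / 90.8 = 0.295374 mol
Limiting reagent: B (smaller), n_limiting = 0.295374 mol
mass_C = n_limiting * M_C = 0.295374 * 128.65
mass_C = 37.9998651 g, rounded to 4 dp:

37.9999 g


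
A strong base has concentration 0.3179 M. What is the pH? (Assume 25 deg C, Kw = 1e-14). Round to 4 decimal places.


A strong base dissociates completely, so [OH-] equals the given concentration.
pOH = -log10([OH-]) = -log10(0.3179) = 0.497709
pH = 14 - pOH = 14 - 0.497709
pH = 13.502291, rounded to 4 dp:

13.5023


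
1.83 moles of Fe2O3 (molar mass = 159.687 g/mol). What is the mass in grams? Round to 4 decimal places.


mass = n * M
mass = 1.83 * 159.687
mass = 292.22721 g, rounded to 4 dp:

292.2272 g


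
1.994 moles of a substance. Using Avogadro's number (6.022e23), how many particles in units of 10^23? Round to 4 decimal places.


N = n * NA, then divide by 1e23 for the requested units.
N / 1e23 = n * 6.022
N / 1e23 = 1.994 * 6.022
N / 1e23 = 12.007868, rounded to 4 dp:

12.0079


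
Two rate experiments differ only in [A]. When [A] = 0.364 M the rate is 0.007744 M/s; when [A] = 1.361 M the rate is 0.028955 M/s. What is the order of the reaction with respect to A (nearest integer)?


Rate is proportional to [A]^n, so rate2/rate1 = ([A]2/[A]1)^n. Take logs to solve for n.
rate2/rate1 = 0.028955 / 0.007744 = 3.739
[A]2/[A]1 = 1.361 / 0.364 = 3.739
n = ln(3.739) / ln(3.739) = 1.0
Nearest integer order:

1


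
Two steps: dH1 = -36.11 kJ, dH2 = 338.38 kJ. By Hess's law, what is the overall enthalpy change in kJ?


Hess's law: enthalpy is a state function, so add the step enthalpies.
dH_total = dH1 + dH2 = -36.11 + (338.38)
dH_total = 302.27 kJ:

302.27 kJ


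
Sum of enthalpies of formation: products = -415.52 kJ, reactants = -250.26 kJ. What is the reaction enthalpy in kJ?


dH_rxn = sum(dH_f products) - sum(dH_f reactants)
dH_rxn = -415.52 - (-250.26)
dH_rxn = -165.26 kJ:

-165.26 kJ


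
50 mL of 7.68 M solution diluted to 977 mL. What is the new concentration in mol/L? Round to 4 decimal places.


Dilution: M1*V1 = M2*V2, solve for M2.
M2 = M1*V1 / V2
M2 = 7.68 * 50 / 977
M2 = 384.0 / 977
M2 = 0.39303992 mol/L, rounded to 4 dp:

0.3930 mol/L


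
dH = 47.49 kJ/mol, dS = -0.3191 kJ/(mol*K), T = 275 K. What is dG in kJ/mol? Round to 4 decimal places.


Gibbs: dG = dH - T*dS (consistent units, dS already in kJ/(mol*K)).
T*dS = 275 * -0.3191 = -87.7525
dG = 47.49 - (-87.7525)
dG = 135.2425 kJ/mol, rounded to 4 dp:

135.2425 kJ/mol


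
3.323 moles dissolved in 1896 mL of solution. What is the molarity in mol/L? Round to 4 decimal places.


Convert volume to liters: V_L = V_mL / 1000.
V_L = 1896 / 1000 = 1.896 L
M = n / V_L = 3.323 / 1.896
M = 1.75263713 mol/L, rounded to 4 dp:

1.7526 mol/L


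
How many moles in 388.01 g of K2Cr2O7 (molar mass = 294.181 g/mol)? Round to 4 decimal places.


n = mass / M
n = 388.01 / 294.181
n = 1.3189499 mol, rounded to 4 dp:

1.3189 mol


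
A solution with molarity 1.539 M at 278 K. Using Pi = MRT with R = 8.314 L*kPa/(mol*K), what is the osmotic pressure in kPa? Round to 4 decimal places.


Osmotic pressure (van't Hoff): Pi = M*R*T.
RT = 8.314 * 278 = 2311.292
Pi = 1.539 * 2311.292
Pi = 3557.078388 kPa, rounded to 4 dp:

3557.0784 kPa


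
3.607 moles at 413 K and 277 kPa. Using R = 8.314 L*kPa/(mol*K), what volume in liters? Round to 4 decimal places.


PV = nRT, solve for V = nRT / P.
nRT = 3.607 * 8.314 * 413 = 12385.291
V = 12385.291 / 277
V = 44.71224188 L, rounded to 4 dp:

44.7122 L


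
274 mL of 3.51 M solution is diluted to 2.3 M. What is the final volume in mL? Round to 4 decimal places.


Dilution: M1*V1 = M2*V2, solve for V2.
V2 = M1*V1 / M2
V2 = 3.51 * 274 / 2.3
V2 = 961.74 / 2.3
V2 = 418.14782609 mL, rounded to 4 dp:

418.1478 mL


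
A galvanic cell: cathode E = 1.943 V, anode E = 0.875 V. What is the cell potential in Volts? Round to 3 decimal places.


Standard cell potential: E_cell = E_cathode - E_anode.
E_cell = 1.943 - (0.875)
E_cell = 1.068 V, rounded to 3 dp:

1.068 V


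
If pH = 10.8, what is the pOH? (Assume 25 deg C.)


At 25 deg C, pH + pOH = 14.
pOH = 14 - pH = 14 - 10.8
pOH = 3.2:

3.20


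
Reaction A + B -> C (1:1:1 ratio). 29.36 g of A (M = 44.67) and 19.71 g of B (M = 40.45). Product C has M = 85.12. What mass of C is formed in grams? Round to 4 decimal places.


Find moles of each reactant; the smaller value is the limiting reagent in a 1:1:1 reaction, so moles_C equals moles of the limiter.
n_A = mass_A / M_A = 29.36 / 44.67 = 0.657264 mol
n_B = mass_B / M_B = 19.71 / 40.45 = 0.487268 mol
Limiting reagent: B (smaller), n_limiting = 0.487268 mol
mass_C = n_limiting * M_C = 0.487268 * 85.12
mass_C = 41.47625216 g, rounded to 4 dp:

41.4763 g


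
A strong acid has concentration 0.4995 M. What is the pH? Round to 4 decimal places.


A strong acid dissociates completely, so [H+] equals the given concentration.
pH = -log10([H+]) = -log10(0.4995)
pH = 0.30146451, rounded to 4 dp:

0.3015


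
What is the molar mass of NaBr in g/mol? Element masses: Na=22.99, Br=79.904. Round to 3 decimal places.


M = sum(count * atomic_mass) over atoms.
M = 1*22.99 + 1*79.904
M = 22.99 + 79.904
M = 102.894 g/mol, rounded to 3 dp:

102.894 g/mol


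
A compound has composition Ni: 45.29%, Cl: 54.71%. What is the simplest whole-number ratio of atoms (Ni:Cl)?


Assume 100 g of compound, divide each mass% by atomic mass to get moles, then normalize by the smallest to get a raw atom ratio.
Moles per 100 g: Ni: 45.29/58.693 = 0.7716, Cl: 54.71/35.453 = 1.5432
Raw ratio (divide by min = 0.7716): Ni: 1.0, Cl: 2.0
Multiply by 1 to clear fractions: Ni: 1.0 ~= 1, Cl: 2.0 ~= 2
Reduce by GCD to get the simplest whole-number ratio:

1:2


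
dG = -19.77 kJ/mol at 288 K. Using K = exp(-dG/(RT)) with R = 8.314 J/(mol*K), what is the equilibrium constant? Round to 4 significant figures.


dG is in kJ/mol; multiply by 1000 to match R in J/(mol*K).
RT = 8.314 * 288 = 2394.432 J/mol
exponent = -dG*1000 / (RT) = -(-19.77*1000) / 2394.432 = 8.25665544
K = exp(8.25665544)
K = 3853.1853, rounded to 4 significant figures:

3853


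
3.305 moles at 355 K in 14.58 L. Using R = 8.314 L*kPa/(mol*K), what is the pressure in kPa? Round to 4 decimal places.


PV = nRT, solve for P = nRT / V.
nRT = 3.305 * 8.314 * 355 = 9754.6084
P = 9754.6084 / 14.58
P = 669.04035665 kPa, rounded to 4 dp:

669.0404 kPa


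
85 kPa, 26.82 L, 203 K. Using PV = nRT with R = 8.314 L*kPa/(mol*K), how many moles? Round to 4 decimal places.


PV = nRT, solve for n = PV / (RT).
PV = 85 * 26.82 = 2279.7
RT = 8.314 * 203 = 1687.742
n = 2279.7 / 1687.742
n = 1.35073963 mol, rounded to 4 dp:

1.3507 mol


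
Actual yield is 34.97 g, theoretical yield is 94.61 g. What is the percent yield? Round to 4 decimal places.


% yield = 100 * actual / theoretical
% yield = 100 * 34.97 / 94.61
% yield = 36.96226615 %, rounded to 4 dp:

36.9623 %


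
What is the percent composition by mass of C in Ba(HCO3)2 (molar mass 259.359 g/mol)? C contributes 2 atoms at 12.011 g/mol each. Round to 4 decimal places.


pct = 100 * (n_elem * M_elem) / M_total
mass_contribution = 2 * 12.011 = 24.022 g/mol
pct = 100 * 24.022 / 259.359
pct = 9.26206532 %, rounded to 4 dp:

9.2621 %


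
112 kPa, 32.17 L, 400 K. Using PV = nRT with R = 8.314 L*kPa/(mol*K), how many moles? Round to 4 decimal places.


PV = nRT, solve for n = PV / (RT).
PV = 112 * 32.17 = 3603.04
RT = 8.314 * 400 = 3325.6
n = 3603.04 / 3325.6
n = 1.08342555 mol, rounded to 4 dp:

1.0834 mol


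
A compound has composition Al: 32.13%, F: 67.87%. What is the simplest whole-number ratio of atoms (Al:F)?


Assume 100 g of compound, divide each mass% by atomic mass to get moles, then normalize by the smallest to get a raw atom ratio.
Moles per 100 g: Al: 32.13/26.982 = 1.1908, F: 67.87/18.998 = 3.5725
Raw ratio (divide by min = 1.1908): Al: 1.0, F: 3.0
Multiply by 1 to clear fractions: Al: 1.0 ~= 1, F: 3.0 ~= 3
Reduce by GCD to get the simplest whole-number ratio:

1:3


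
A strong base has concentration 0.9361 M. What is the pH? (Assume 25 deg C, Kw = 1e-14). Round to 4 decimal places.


A strong base dissociates completely, so [OH-] equals the given concentration.
pOH = -log10([OH-]) = -log10(0.9361) = 0.028678
pH = 14 - pOH = 14 - 0.028678
pH = 13.971322, rounded to 4 dp:

13.9713


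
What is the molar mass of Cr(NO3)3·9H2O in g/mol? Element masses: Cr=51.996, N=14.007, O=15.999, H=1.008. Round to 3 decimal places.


M = sum(count * atomic_mass) over atoms.
M = 1*51.996 + 3*14.007 + 18*15.999 + 18*1.008
M = 51.996 + 42.021 + 287.982 + 18.144
M = 400.143 g/mol, rounded to 3 dp:

400.143 g/mol


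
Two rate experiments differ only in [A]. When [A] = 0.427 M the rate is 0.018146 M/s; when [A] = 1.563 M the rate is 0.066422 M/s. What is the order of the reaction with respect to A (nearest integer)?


Rate is proportional to [A]^n, so rate2/rate1 = ([A]2/[A]1)^n. Take logs to solve for n.
rate2/rate1 = 0.066422 / 0.018146 = 3.6604
[A]2/[A]1 = 1.563 / 0.427 = 3.6604
n = ln(3.6604) / ln(3.6604) = 1.0
Nearest integer order:

1


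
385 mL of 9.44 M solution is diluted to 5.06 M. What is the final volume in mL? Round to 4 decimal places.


Dilution: M1*V1 = M2*V2, solve for V2.
V2 = M1*V1 / M2
V2 = 9.44 * 385 / 5.06
V2 = 3634.4 / 5.06
V2 = 718.26086957 mL, rounded to 4 dp:

718.2609 mL


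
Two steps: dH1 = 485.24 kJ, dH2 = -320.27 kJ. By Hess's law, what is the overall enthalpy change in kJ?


Hess's law: enthalpy is a state function, so add the step enthalpies.
dH_total = dH1 + dH2 = 485.24 + (-320.27)
dH_total = 164.97 kJ:

164.97 kJ


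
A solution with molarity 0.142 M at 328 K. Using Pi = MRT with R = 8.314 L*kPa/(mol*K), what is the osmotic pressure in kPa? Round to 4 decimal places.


Osmotic pressure (van't Hoff): Pi = M*R*T.
RT = 8.314 * 328 = 2726.992
Pi = 0.142 * 2726.992
Pi = 387.232864 kPa, rounded to 4 dp:

387.2329 kPa


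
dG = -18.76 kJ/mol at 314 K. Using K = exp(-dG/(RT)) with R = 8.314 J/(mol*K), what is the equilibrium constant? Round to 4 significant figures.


dG is in kJ/mol; multiply by 1000 to match R in J/(mol*K).
RT = 8.314 * 314 = 2610.596 J/mol
exponent = -dG*1000 / (RT) = -(-18.76*1000) / 2610.596 = 7.1860985
K = exp(7.1860985)
K = 1320.9395, rounded to 4 significant figures:

1321


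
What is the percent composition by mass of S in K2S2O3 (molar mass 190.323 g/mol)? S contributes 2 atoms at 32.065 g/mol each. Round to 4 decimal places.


pct = 100 * (n_elem * M_elem) / M_total
mass_contribution = 2 * 32.065 = 64.13 g/mol
pct = 100 * 64.13 / 190.323
pct = 33.69534948 %, rounded to 4 dp:

33.6953 %


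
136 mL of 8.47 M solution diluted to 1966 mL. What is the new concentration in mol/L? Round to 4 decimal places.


Dilution: M1*V1 = M2*V2, solve for M2.
M2 = M1*V1 / V2
M2 = 8.47 * 136 / 1966
M2 = 1151.92 / 1966
M2 = 0.58592065 mol/L, rounded to 4 dp:

0.5859 mol/L


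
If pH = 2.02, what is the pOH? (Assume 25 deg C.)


At 25 deg C, pH + pOH = 14.
pOH = 14 - pH = 14 - 2.02
pOH = 11.98:

11.98


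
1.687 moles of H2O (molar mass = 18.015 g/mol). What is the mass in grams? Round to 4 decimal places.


mass = n * M
mass = 1.687 * 18.015
mass = 30.391305 g, rounded to 4 dp:

30.3913 g


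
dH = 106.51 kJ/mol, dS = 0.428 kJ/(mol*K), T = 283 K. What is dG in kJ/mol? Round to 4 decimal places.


Gibbs: dG = dH - T*dS (consistent units, dS already in kJ/(mol*K)).
T*dS = 283 * 0.428 = 121.124
dG = 106.51 - (121.124)
dG = -14.614 kJ/mol, rounded to 4 dp:

-14.6140 kJ/mol


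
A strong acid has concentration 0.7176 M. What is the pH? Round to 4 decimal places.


A strong acid dissociates completely, so [H+] equals the given concentration.
pH = -log10([H+]) = -log10(0.7176)
pH = 0.14411757, rounded to 4 dp:

0.1441


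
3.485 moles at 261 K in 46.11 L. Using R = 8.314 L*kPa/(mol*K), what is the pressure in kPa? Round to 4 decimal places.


PV = nRT, solve for P = nRT / V.
nRT = 3.485 * 8.314 * 261 = 7562.2897
P = 7562.2897 / 46.11
P = 164.00541531 kPa, rounded to 4 dp:

164.0054 kPa


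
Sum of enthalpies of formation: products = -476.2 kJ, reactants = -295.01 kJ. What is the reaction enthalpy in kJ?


dH_rxn = sum(dH_f products) - sum(dH_f reactants)
dH_rxn = -476.2 - (-295.01)
dH_rxn = -181.19 kJ:

-181.19 kJ


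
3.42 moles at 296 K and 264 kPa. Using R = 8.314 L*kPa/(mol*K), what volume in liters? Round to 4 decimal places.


PV = nRT, solve for V = nRT / P.
nRT = 3.42 * 8.314 * 296 = 8416.4285
V = 8416.4285 / 264
V = 31.88041098 L, rounded to 4 dp:

31.8804 L


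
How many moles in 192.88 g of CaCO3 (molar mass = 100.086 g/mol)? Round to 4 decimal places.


n = mass / M
n = 192.88 / 100.086
n = 1.92714266 mol, rounded to 4 dp:

1.9271 mol


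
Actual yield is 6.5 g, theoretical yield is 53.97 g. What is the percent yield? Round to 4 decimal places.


% yield = 100 * actual / theoretical
% yield = 100 * 6.5 / 53.97
% yield = 12.043728 %, rounded to 4 dp:

12.0437 %


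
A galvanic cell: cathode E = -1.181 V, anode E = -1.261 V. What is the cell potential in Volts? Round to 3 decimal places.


Standard cell potential: E_cell = E_cathode - E_anode.
E_cell = -1.181 - (-1.261)
E_cell = 0.08 V, rounded to 3 dp:

0.080 V


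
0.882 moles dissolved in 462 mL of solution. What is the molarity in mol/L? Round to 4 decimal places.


Convert volume to liters: V_L = V_mL / 1000.
V_L = 462 / 1000 = 0.462 L
M = n / V_L = 0.882 / 0.462
M = 1.90909091 mol/L, rounded to 4 dp:

1.9091 mol/L


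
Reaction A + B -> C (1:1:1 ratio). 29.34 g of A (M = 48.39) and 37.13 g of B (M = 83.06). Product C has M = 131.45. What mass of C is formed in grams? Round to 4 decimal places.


Find moles of each reactant; the smaller value is the limiting reagent in a 1:1:1 reaction, so moles_C equals moles of the limiter.
n_A = mass_A / M_A = 29.34 / 48.39 = 0.606324 mol
n_B = mass_B / M_B = 37.13 / 83.06 = 0.447026 mol
Limiting reagent: B (smaller), n_limiting = 0.447026 mol
mass_C = n_limiting * M_C = 0.447026 * 131.45
mass_C = 58.7615677 g, rounded to 4 dp:

58.7616 g


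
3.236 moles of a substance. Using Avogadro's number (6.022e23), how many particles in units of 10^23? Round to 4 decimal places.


N = n * NA, then divide by 1e23 for the requested units.
N / 1e23 = n * 6.022
N / 1e23 = 3.236 * 6.022
N / 1e23 = 19.487192, rounded to 4 dp:

19.4872


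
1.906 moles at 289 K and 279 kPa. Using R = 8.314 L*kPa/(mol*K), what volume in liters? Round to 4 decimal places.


PV = nRT, solve for V = nRT / P.
nRT = 1.906 * 8.314 * 289 = 4579.6339
V = 4579.6339 / 279
V = 16.41445842 L, rounded to 4 dp:

16.4145 L


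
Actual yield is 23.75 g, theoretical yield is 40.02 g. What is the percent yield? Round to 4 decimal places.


% yield = 100 * actual / theoretical
% yield = 100 * 23.75 / 40.02
% yield = 59.34532734 %, rounded to 4 dp:

59.3453 %


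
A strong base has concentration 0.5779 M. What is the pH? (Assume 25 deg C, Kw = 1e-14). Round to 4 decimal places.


A strong base dissociates completely, so [OH-] equals the given concentration.
pOH = -log10([OH-]) = -log10(0.5779) = 0.238147
pH = 14 - pOH = 14 - 0.238147
pH = 13.761853, rounded to 4 dp:

13.7619


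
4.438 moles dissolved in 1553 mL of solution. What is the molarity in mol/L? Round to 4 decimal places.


Convert volume to liters: V_L = V_mL / 1000.
V_L = 1553 / 1000 = 1.553 L
M = n / V_L = 4.438 / 1.553
M = 2.85769478 mol/L, rounded to 4 dp:

2.8577 mol/L


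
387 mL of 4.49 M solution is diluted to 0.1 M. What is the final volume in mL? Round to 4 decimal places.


Dilution: M1*V1 = M2*V2, solve for V2.
V2 = M1*V1 / M2
V2 = 4.49 * 387 / 0.1
V2 = 1737.63 / 0.1
V2 = 17376.3 mL, rounded to 4 dp:

17376.3000 mL


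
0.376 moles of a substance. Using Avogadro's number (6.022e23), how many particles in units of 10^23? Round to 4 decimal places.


N = n * NA, then divide by 1e23 for the requested units.
N / 1e23 = n * 6.022
N / 1e23 = 0.376 * 6.022
N / 1e23 = 2.264272, rounded to 4 dp:

2.2643


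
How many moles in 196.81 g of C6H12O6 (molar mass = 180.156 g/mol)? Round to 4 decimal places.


n = mass / M
n = 196.81 / 180.156
n = 1.09244211 mol, rounded to 4 dp:

1.0924 mol


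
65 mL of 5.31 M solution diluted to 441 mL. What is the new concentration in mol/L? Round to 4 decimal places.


Dilution: M1*V1 = M2*V2, solve for M2.
M2 = M1*V1 / V2
M2 = 5.31 * 65 / 441
M2 = 345.15 / 441
M2 = 0.78265306 mol/L, rounded to 4 dp:

0.7827 mol/L


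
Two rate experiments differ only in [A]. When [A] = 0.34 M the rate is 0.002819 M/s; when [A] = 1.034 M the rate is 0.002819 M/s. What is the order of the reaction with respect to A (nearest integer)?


Rate is proportional to [A]^n, so rate2/rate1 = ([A]2/[A]1)^n. Take logs to solve for n.
rate2/rate1 = 0.002819 / 0.002819 = 1.0
[A]2/[A]1 = 1.034 / 0.34 = 3.0412
n = ln(1.0) / ln(3.0412) = 0.0
Nearest integer order:

0


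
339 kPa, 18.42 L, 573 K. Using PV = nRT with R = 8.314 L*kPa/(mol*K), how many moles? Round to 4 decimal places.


PV = nRT, solve for n = PV / (RT).
PV = 339 * 18.42 = 6244.38
RT = 8.314 * 573 = 4763.922
n = 6244.38 / 4763.922
n = 1.31076453 mol, rounded to 4 dp:

1.3108 mol


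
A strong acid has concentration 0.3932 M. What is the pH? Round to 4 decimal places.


A strong acid dissociates completely, so [H+] equals the given concentration.
pH = -log10([H+]) = -log10(0.3932)
pH = 0.40538649, rounded to 4 dp:

0.4054


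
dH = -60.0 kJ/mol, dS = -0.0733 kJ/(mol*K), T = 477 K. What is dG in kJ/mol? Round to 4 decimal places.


Gibbs: dG = dH - T*dS (consistent units, dS already in kJ/(mol*K)).
T*dS = 477 * -0.0733 = -34.9641
dG = -60.0 - (-34.9641)
dG = -25.0359 kJ/mol, rounded to 4 dp:

-25.0359 kJ/mol


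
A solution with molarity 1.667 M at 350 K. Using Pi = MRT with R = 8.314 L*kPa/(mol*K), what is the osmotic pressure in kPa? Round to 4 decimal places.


Osmotic pressure (van't Hoff): Pi = M*R*T.
RT = 8.314 * 350 = 2909.9
Pi = 1.667 * 2909.9
Pi = 4850.8033 kPa, rounded to 4 dp:

4850.8033 kPa


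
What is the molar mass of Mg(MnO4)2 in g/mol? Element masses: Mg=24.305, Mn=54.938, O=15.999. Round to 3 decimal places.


M = sum(count * atomic_mass) over atoms.
M = 1*24.305 + 2*54.938 + 8*15.999
M = 24.305 + 109.876 + 127.992
M = 262.173 g/mol, rounded to 3 dp:

262.173 g/mol


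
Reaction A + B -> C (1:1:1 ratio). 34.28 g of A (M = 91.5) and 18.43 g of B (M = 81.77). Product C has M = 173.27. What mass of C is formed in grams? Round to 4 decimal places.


Find moles of each reactant; the smaller value is the limiting reagent in a 1:1:1 reaction, so moles_C equals moles of the limiter.
n_A = mass_A / M_A = 34.28 / 91.5 = 0.374645 mol
n_B = mass_B / M_B = 18.43 / 81.77 = 0.225388 mol
Limiting reagent: B (smaller), n_limiting = 0.225388 mol
mass_C = n_limiting * M_C = 0.225388 * 173.27
mass_C = 39.05297876 g, rounded to 4 dp:

39.0530 g


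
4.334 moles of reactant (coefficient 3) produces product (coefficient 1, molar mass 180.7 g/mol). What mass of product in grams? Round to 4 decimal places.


Use the coefficient ratio to convert reactant moles to product moles, then multiply by the product's molar mass.
moles_P = moles_R * (coeff_P / coeff_R) = 4.334 * (1/3) = 1.444667
mass_P = moles_P * M_P = 1.444667 * 180.7
mass_P = 261.0513269 g, rounded to 4 dp:

261.0513 g


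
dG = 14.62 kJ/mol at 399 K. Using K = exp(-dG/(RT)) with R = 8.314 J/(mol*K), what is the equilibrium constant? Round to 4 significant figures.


dG is in kJ/mol; multiply by 1000 to match R in J/(mol*K).
RT = 8.314 * 399 = 3317.286 J/mol
exponent = -dG*1000 / (RT) = -(14.62*1000) / 3317.286 = -4.40721723
K = exp(-4.40721723)
K = 0.012189051, rounded to 4 significant figures:

0.01219


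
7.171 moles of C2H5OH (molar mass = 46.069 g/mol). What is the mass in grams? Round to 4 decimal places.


mass = n * M
mass = 7.171 * 46.069
mass = 330.360799 g, rounded to 4 dp:

330.3608 g


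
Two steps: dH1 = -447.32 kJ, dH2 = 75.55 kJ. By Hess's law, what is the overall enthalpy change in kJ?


Hess's law: enthalpy is a state function, so add the step enthalpies.
dH_total = dH1 + dH2 = -447.32 + (75.55)
dH_total = -371.77 kJ:

-371.77 kJ


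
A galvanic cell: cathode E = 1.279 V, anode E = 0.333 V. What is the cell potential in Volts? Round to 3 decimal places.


Standard cell potential: E_cell = E_cathode - E_anode.
E_cell = 1.279 - (0.333)
E_cell = 0.946 V, rounded to 3 dp:

0.946 V


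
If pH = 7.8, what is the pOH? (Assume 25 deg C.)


At 25 deg C, pH + pOH = 14.
pOH = 14 - pH = 14 - 7.8
pOH = 6.2:

6.20


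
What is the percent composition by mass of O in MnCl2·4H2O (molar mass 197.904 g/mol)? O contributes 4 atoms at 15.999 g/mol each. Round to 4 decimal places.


pct = 100 * (n_elem * M_elem) / M_total
mass_contribution = 4 * 15.999 = 63.996 g/mol
pct = 100 * 63.996 / 197.904
pct = 32.33689061 %, rounded to 4 dp:

32.3369 %


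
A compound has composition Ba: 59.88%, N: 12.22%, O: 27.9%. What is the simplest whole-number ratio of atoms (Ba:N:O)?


Assume 100 g of compound, divide each mass% by atomic mass to get moles, then normalize by the smallest to get a raw atom ratio.
Moles per 100 g: Ba: 59.88/137.327 = 0.436, N: 12.22/14.007 = 0.8724, O: 27.9/15.999 = 1.7439
Raw ratio (divide by min = 0.436): Ba: 1.0, N: 2.001, O: 3.999
Multiply by 1 to clear fractions: Ba: 1.0 ~= 1, N: 2.001 ~= 2, O: 3.999 ~= 4
Reduce by GCD to get the simplest whole-number ratio:

1:2:4


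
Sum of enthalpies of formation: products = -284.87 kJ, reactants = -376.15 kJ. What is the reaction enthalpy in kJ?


dH_rxn = sum(dH_f products) - sum(dH_f reactants)
dH_rxn = -284.87 - (-376.15)
dH_rxn = 91.28 kJ:

91.28 kJ


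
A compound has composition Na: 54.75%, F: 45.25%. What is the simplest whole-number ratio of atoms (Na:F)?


Assume 100 g of compound, divide each mass% by atomic mass to get moles, then normalize by the smallest to get a raw atom ratio.
Moles per 100 g: Na: 54.75/22.99 = 2.3815, F: 45.25/18.998 = 2.3818
Raw ratio (divide by min = 2.3815): Na: 1.0, F: 1.0
Multiply by 1 to clear fractions: Na: 1.0 ~= 1, F: 1.0 ~= 1
Reduce by GCD to get the simplest whole-number ratio:

1:1


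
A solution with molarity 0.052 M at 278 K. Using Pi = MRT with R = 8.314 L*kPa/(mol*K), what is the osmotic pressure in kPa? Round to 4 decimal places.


Osmotic pressure (van't Hoff): Pi = M*R*T.
RT = 8.314 * 278 = 2311.292
Pi = 0.052 * 2311.292
Pi = 120.187184 kPa, rounded to 4 dp:

120.1872 kPa


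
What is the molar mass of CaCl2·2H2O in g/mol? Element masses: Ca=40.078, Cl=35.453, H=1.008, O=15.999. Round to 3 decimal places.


M = sum(count * atomic_mass) over atoms.
M = 1*40.078 + 2*35.453 + 4*1.008 + 2*15.999
M = 40.078 + 70.906 + 4.032 + 31.998
M = 147.014 g/mol, rounded to 3 dp:

147.014 g/mol


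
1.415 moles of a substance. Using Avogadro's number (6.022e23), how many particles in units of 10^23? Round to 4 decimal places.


N = n * NA, then divide by 1e23 for the requested units.
N / 1e23 = n * 6.022
N / 1e23 = 1.415 * 6.022
N / 1e23 = 8.52113, rounded to 4 dp:

8.5211


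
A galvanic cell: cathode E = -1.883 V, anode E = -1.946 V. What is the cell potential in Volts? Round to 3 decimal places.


Standard cell potential: E_cell = E_cathode - E_anode.
E_cell = -1.883 - (-1.946)
E_cell = 0.063 V, rounded to 3 dp:

0.063 V


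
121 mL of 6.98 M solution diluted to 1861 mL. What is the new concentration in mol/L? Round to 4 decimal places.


Dilution: M1*V1 = M2*V2, solve for M2.
M2 = M1*V1 / V2
M2 = 6.98 * 121 / 1861
M2 = 844.58 / 1861
M2 = 0.45383127 mol/L, rounded to 4 dp:

0.4538 mol/L


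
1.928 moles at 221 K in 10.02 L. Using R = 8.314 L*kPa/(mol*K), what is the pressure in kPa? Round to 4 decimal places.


PV = nRT, solve for P = nRT / V.
nRT = 1.928 * 8.314 * 221 = 3542.4956
P = 3542.4956 / 10.02
P = 353.54247505 kPa, rounded to 4 dp:

353.5425 kPa


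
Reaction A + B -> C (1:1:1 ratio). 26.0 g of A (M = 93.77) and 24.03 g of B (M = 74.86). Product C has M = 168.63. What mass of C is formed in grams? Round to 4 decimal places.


Find moles of each reactant; the smaller value is the limiting reagent in a 1:1:1 reaction, so moles_C equals moles of the limiter.
n_A = mass_A / M_A = 26.0 / 93.77 = 0.277274 mol
n_B = mass_B / M_B = 24.03 / 74.86 = 0.320999 mol
Limiting reagent: A (smaller), n_limiting = 0.277274 mol
mass_C = n_limiting * M_C = 0.277274 * 168.63
mass_C = 46.75671462 g, rounded to 4 dp:

46.7567 g


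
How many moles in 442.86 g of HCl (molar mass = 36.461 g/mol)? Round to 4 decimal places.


n = mass / M
n = 442.86 / 36.461
n = 12.14612874 mol, rounded to 4 dp:

12.1461 mol


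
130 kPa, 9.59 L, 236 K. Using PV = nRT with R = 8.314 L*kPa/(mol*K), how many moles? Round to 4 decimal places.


PV = nRT, solve for n = PV / (RT).
PV = 130 * 9.59 = 1246.7
RT = 8.314 * 236 = 1962.104
n = 1246.7 / 1962.104
n = 0.63538936 mol, rounded to 4 dp:

0.6354 mol


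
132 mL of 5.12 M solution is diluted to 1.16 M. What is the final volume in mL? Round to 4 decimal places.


Dilution: M1*V1 = M2*V2, solve for V2.
V2 = M1*V1 / M2
V2 = 5.12 * 132 / 1.16
V2 = 675.84 / 1.16
V2 = 582.62068966 mL, rounded to 4 dp:

582.6207 mL


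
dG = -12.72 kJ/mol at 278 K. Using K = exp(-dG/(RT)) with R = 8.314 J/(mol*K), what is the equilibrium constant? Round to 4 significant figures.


dG is in kJ/mol; multiply by 1000 to match R in J/(mol*K).
RT = 8.314 * 278 = 2311.292 J/mol
exponent = -dG*1000 / (RT) = -(-12.72*1000) / 2311.292 = 5.50341541
K = exp(5.50341541)
K = 245.52908, rounded to 4 significant figures:

245.5


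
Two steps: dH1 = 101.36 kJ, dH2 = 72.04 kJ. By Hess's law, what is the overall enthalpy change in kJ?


Hess's law: enthalpy is a state function, so add the step enthalpies.
dH_total = dH1 + dH2 = 101.36 + (72.04)
dH_total = 173.4 kJ:

173.40 kJ


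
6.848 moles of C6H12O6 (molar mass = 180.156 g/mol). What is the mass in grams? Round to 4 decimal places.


mass = n * M
mass = 6.848 * 180.156
mass = 1233.708288 g, rounded to 4 dp:

1233.7083 g


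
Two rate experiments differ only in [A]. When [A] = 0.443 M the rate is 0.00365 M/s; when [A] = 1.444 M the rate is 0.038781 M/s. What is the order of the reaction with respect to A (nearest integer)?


Rate is proportional to [A]^n, so rate2/rate1 = ([A]2/[A]1)^n. Take logs to solve for n.
rate2/rate1 = 0.038781 / 0.00365 = 10.6249
[A]2/[A]1 = 1.444 / 0.443 = 3.2596
n = ln(10.6249) / ln(3.2596) = 2.0
Nearest integer order:

2


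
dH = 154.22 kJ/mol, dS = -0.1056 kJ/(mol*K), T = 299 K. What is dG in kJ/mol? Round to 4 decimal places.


Gibbs: dG = dH - T*dS (consistent units, dS already in kJ/(mol*K)).
T*dS = 299 * -0.1056 = -31.5744
dG = 154.22 - (-31.5744)
dG = 185.7944 kJ/mol, rounded to 4 dp:

185.7944 kJ/mol


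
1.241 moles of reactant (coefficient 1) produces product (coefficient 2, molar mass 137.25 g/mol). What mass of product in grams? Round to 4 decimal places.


Use the coefficient ratio to convert reactant moles to product moles, then multiply by the product's molar mass.
moles_P = moles_R * (coeff_P / coeff_R) = 1.241 * (2/1) = 2.482
mass_P = moles_P * M_P = 2.482 * 137.25
mass_P = 340.6545 g, rounded to 4 dp:

340.6545 g


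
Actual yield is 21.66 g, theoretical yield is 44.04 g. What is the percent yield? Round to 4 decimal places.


% yield = 100 * actual / theoretical
% yield = 100 * 21.66 / 44.04
% yield = 49.18256131 %, rounded to 4 dp:

49.1826 %


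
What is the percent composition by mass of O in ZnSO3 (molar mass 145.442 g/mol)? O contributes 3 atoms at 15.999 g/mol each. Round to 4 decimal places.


pct = 100 * (n_elem * M_elem) / M_total
mass_contribution = 3 * 15.999 = 47.997 g/mol
pct = 100 * 47.997 / 145.442
pct = 33.00078382 %, rounded to 4 dp:

33.0008 %


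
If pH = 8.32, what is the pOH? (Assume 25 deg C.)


At 25 deg C, pH + pOH = 14.
pOH = 14 - pH = 14 - 8.32
pOH = 5.68:

5.68


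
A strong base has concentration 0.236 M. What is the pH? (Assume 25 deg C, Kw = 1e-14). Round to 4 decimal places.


A strong base dissociates completely, so [OH-] equals the given concentration.
pOH = -log10([OH-]) = -log10(0.236) = 0.627088
pH = 14 - pOH = 14 - 0.627088
pH = 13.372912, rounded to 4 dp:

13.3729


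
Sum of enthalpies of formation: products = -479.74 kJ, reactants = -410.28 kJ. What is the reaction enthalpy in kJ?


dH_rxn = sum(dH_f products) - sum(dH_f reactants)
dH_rxn = -479.74 - (-410.28)
dH_rxn = -69.46 kJ:

-69.46 kJ


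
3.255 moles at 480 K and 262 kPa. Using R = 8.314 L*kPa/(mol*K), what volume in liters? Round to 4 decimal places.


PV = nRT, solve for V = nRT / P.
nRT = 3.255 * 8.314 * 480 = 12989.7936
V = 12989.7936 / 262
V = 49.57936489 L, rounded to 4 dp:

49.5794 L


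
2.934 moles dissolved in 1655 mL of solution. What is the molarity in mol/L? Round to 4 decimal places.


Convert volume to liters: V_L = V_mL / 1000.
V_L = 1655 / 1000 = 1.655 L
M = n / V_L = 2.934 / 1.655
M = 1.77280967 mol/L, rounded to 4 dp:

1.7728 mol/L


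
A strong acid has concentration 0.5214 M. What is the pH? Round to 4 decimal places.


A strong acid dissociates completely, so [H+] equals the given concentration.
pH = -log10([H+]) = -log10(0.5214)
pH = 0.28282897, rounded to 4 dp:

0.2828


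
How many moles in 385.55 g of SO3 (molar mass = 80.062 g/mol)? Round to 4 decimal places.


n = mass / M
n = 385.55 / 80.062
n = 4.81564288 mol, rounded to 4 dp:

4.8156 mol


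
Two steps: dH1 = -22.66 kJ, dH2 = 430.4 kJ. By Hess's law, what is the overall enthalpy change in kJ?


Hess's law: enthalpy is a state function, so add the step enthalpies.
dH_total = dH1 + dH2 = -22.66 + (430.4)
dH_total = 407.74 kJ:

407.74 kJ


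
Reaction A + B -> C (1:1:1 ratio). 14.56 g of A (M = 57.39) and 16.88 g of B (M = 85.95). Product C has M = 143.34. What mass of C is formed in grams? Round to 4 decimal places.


Find moles of each reactant; the smaller value is the limiting reagent in a 1:1:1 reaction, so moles_C equals moles of the limiter.
n_A = mass_A / M_A = 14.56 / 57.39 = 0.253703 mol
n_B = mass_B / M_B = 16.88 / 85.95 = 0.196393 mol
Limiting reagent: B (smaller), n_limiting = 0.196393 mol
mass_C = n_limiting * M_C = 0.196393 * 143.34
mass_C = 28.15097262 g, rounded to 4 dp:

28.1510 g


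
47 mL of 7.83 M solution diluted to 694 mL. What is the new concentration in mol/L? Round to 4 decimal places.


Dilution: M1*V1 = M2*V2, solve for M2.
M2 = M1*V1 / V2
M2 = 7.83 * 47 / 694
M2 = 368.01 / 694
M2 = 0.53027378 mol/L, rounded to 4 dp:

0.5303 mol/L


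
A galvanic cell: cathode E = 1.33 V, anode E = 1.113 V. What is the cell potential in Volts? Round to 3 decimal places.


Standard cell potential: E_cell = E_cathode - E_anode.
E_cell = 1.33 - (1.113)
E_cell = 0.217 V, rounded to 3 dp:

0.217 V


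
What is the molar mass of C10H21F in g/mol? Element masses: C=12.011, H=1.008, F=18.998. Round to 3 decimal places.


M = sum(count * atomic_mass) over atoms.
M = 10*12.011 + 21*1.008 + 1*18.998
M = 120.11 + 21.168 + 18.998
M = 160.276 g/mol, rounded to 3 dp:

160.276 g/mol


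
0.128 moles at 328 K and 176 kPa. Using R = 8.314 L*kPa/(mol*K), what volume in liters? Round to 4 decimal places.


PV = nRT, solve for V = nRT / P.
nRT = 0.128 * 8.314 * 328 = 349.055
V = 349.055 / 176
V = 1.98326705 L, rounded to 4 dp:

1.9833 L


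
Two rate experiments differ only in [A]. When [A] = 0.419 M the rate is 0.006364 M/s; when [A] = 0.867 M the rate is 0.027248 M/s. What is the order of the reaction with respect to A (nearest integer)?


Rate is proportional to [A]^n, so rate2/rate1 = ([A]2/[A]1)^n. Take logs to solve for n.
rate2/rate1 = 0.027248 / 0.006364 = 4.2816
[A]2/[A]1 = 0.867 / 0.419 = 2.0692
n = ln(4.2816) / ln(2.0692) = 2.0
Nearest integer order:

2


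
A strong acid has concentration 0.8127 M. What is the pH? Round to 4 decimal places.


A strong acid dissociates completely, so [H+] equals the given concentration.
pH = -log10([H+]) = -log10(0.8127)
pH = 0.09006974, rounded to 4 dp:

0.0901


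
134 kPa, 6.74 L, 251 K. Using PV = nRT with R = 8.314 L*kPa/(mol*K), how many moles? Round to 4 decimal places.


PV = nRT, solve for n = PV / (RT).
PV = 134 * 6.74 = 903.16
RT = 8.314 * 251 = 2086.814
n = 903.16 / 2086.814
n = 0.43279372 mol, rounded to 4 dp:

0.4328 mol


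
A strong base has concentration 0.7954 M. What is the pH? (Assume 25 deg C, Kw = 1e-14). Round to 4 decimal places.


A strong base dissociates completely, so [OH-] equals the given concentration.
pOH = -log10([OH-]) = -log10(0.7954) = 0.099414
pH = 14 - pOH = 14 - 0.099414
pH = 13.900586, rounded to 4 dp:

13.9006


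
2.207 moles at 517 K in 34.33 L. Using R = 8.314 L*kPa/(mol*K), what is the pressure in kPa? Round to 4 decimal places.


PV = nRT, solve for P = nRT / V.
nRT = 2.207 * 8.314 * 517 = 9486.432
P = 9486.432 / 34.33
P = 276.33067288 kPa, rounded to 4 dp:

276.3307 kPa


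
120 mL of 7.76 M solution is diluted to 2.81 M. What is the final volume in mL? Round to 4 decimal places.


Dilution: M1*V1 = M2*V2, solve for V2.
V2 = M1*V1 / M2
V2 = 7.76 * 120 / 2.81
V2 = 931.2 / 2.81
V2 = 331.38790036 mL, rounded to 4 dp:

331.3879 mL
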